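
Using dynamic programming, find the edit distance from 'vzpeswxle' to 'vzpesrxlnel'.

Let D[i][j] be the edit distance between the first i characters of 'vzpeswxle' and the first j characters of 'vzpesrxlnel', with D[i][0] = i, D[0][j] = j, and D[i][j] = D[i-1][j-1] if the characters match, else 1 + min(D[i-1][j], D[i][j-1], D[i-1][j-1]). Filling the table (rows: prefixes of 'vzpeswxle', columns: prefixes of 'vzpesrxlnel'):
     ε  v  z  p  e  s  r  x  l  n  e  l
  ε  0  1  2  3  4  5  6  7  8  9 10 11
  v  1  0  1  2  3  4  5  6  7  8  9 10
  z  2  1  0  1  2  3  4  5  6  7  8  9
  p  3  2  1  0  1  2  3  4  5  6  7  8
  e  4  3  2  1  0  1  2  3  4  5  6  7
  s  5  4  3  2  1  0  1  2  3  4  5  6
  w  6  5  4  3  2  1  1  2  3  4  5  6
  x  7  6  5  4  3  2  2  1  2  3  4  5
  l  8  7  6  5  4  3  3  2  1  2  3  4
  e  9  8  7  6  5  4  4  3  2  2  2  3
The bottom-right entry gives D[9][11] = 3, so no sequence of fewer than 3 edits works. Backtracking through the table gives one optimal edit sequence (3 edits):
  vzpeswxle → vzpesrxle (sub w→r @6)
  vzpesrxle → vzpesrxlne (ins n @9)
  vzpesrxlne → vzpesrxlnel (ins l @11)
Edit distance = 3.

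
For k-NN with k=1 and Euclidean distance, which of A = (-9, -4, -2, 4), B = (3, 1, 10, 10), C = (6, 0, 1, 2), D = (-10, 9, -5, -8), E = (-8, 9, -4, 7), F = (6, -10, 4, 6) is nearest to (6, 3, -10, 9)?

Distances: d(A) ≈ 19.0526, d(B) ≈ 20.347, d(C) ≈ 13.3791, d(D) ≈ 24.6171, d(E) ≈ 16.4924, d(F) ≈ 19.3391. Nearest: C = (6, 0, 1, 2) with distance 13.3791.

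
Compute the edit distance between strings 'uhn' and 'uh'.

Let D[i][j] be the edit distance between the first i characters of 'uhn' and the first j characters of 'uh', with D[i][0] = i, D[0][j] = j, and D[i][j] = D[i-1][j-1] if the characters match, else 1 + min(D[i-1][j], D[i][j-1], D[i-1][j-1]). Filling the table (rows: prefixes of 'uhn', columns: prefixes of 'uh'):
     ε  u  h
  ε  0  1  2
  u  1  0  1
  h  2  1  0
  n  3  2  1
The bottom-right entry gives D[3][2] = 1, so no sequence of fewer than 1 edit works. Backtracking through the table gives one optimal edit sequence (1 edit):
  uhn → uh (del n @3)
Edit distance = 1.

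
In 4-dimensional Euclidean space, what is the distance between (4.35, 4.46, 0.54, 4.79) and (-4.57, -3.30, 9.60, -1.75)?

√(Σ(x_i - y_i)²) = √((4.35 - (-4.57))² + (4.46 - (-3.3))² + (0.54 - 9.6)² + (4.79 - (-1.75))²)
= √(8.92² + 7.76² + (-9.06)² + 6.54²) = √(79.5664 + 60.2176 + 82.0836 + 42.7716) = √264.6392 ≈ 16.2677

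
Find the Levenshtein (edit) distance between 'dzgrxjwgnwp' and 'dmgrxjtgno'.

Let D[i][j] be the edit distance between the first i characters of 'dzgrxjwgnwp' and the first j characters of 'dmgrxjtgno', with D[i][0] = i, D[0][j] = j, and D[i][j] = D[i-1][j-1] if the characters match, else 1 + min(D[i-1][j], D[i][j-1], D[i-1][j-1]). Filling the table (rows: prefixes of 'dzgrxjwgnwp', columns: prefixes of 'dmgrxjtgno'):
     ε  d  m  g  r  x  j  t  g  n  o
  ε  0  1  2  3  4  5  6  7  8  9 10
  d  1  0  1  2  3  4  5  6  7  8  9
  z  2  1  1  2  3  4  5  6  7  8  9
  g  3  2  2  1  2  3  4  5  6  7  8
  r  4  3  3  2  1  2  3  4  5  6  7
  x  5  4  4  3  2  1  2  3  4  5  6
  j  6  5  5  4  3  2  1  2  3  4  5
  w  7  6  6  5  4  3  2  2  3  4  5
  g  8  7  7  6  5  4  3  3  2  3  4
  n  9  8  8  7  6  5  4  4  3  2  3
  w 10  9  9  8  7  6  5  5  4  3  3
  p 11 10 10  9  8  7  6  6  5  4  4
The bottom-right entry gives D[11][10] = 4, so no sequence of fewer than 4 edits works. Backtracking through the table gives one optimal edit sequence (4 edits):
  dzgrxjwgnwp → dmgrxjwgnwp (sub z→m @2)
  dmgrxjwgnwp → dmgrxjtgnwp (sub w→t @7)
  dmgrxjtgnwp → dmgrxjtgnp (del w @10)
  dmgrxjtgnp → dmgrxjtgno (sub p→o @10)
Edit distance = 4.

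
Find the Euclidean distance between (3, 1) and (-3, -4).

√(Σ(x_i - y_i)²) = √((3 - (-3))² + (1 - (-4))²)
= √(6² + 5²) = √(36 + 25) = √61 ≈ 7.8102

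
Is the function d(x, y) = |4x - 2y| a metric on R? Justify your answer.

No. d fails symmetry: d(3, 2) = |4·3 - 2·2| = |8| = 8, but d(2, 3) = |4·2 - 2·3| = |2| = 2. Since 8 ≠ 2, d(x,y) ≠ d(y,x) in general.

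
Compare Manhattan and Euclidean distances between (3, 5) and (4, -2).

L1 = |3 - 4| + |5 - (-2)| = 1 + 7 = 8
L2 = √(1² + 7²) = √50 ≈ 7.0711
L1 ≥ L2 always (equality iff movement is along one axis); L1 > L2 here.
Ratio L1/L2 = 8/√50 ≈ 1.1314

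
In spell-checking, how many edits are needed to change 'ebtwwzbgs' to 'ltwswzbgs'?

Let D[i][j] be the edit distance between the first i characters of 'ebtwwzbgs' and the first j characters of 'ltwswzbgs', with D[i][0] = i, D[0][j] = j, and D[i][j] = D[i-1][j-1] if the characters match, else 1 + min(D[i-1][j], D[i][j-1], D[i-1][j-1]). Filling the table (rows: prefixes of 'ebtwwzbgs', columns: prefixes of 'ltwswzbgs'):
     ε  l  t  w  s  w  z  b  g  s
  ε  0  1  2  3  4  5  6  7  8  9
  e  1  1  2  3  4  5  6  7  8  9
  b  2  2  2  3  4  5  6  6  7  8
  t  3  3  2  3  4  5  6  7  7  8
  w  4  4  3  2  3  4  5  6  7  8
  w  5  5  4  3  3  3  4  5  6  7
  z  6  6  5  4  4  4  3  4  5  6
  b  7  7  6  5  5  5  4  3  4  5
  g  8  8  7  6  6  6  5  4  3  4
  s  9  9  8  7  6  7  6  5  4  3
The bottom-right entry gives D[9][9] = 3, so no sequence of fewer than 3 edits works. Backtracking through the table gives one optimal edit sequence (3 edits):
  ebtwwzbgs → btwwzbgs (del e @1)
  btwwzbgs → ltwwzbgs (sub b→l @1)
  ltwwzbgs → ltwswzbgs (ins s @4)
Edit distance = 3.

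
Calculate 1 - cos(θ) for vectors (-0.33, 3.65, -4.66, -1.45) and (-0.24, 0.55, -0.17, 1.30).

With u = (-0.33, 3.65, -4.66, -1.45), v = (-0.24, 0.55, -0.17, 1.30):
u·v = (-0.33)·(-0.24) + 3.65·0.55 + (-4.66)·(-0.17) + (-1.45)·1.3 = 0.0792 + 2.0075 + 0.7922 + (-1.885) = 0.9939.
|u| = √((-0.33)² + 3.65² + (-4.66)² + (-1.45)²) = √(0.1089 + 13.3225 + 21.7156 + 2.1025) = √37.2495, |v| = √((-0.24)² + 0.55² + (-0.17)² + 1.3²) = √(0.0576 + 0.3025 + 0.0289 + 1.69) = √2.079.
cos θ = (u·v)/(|u||v|) = 0.9939/(√37.2495·√2.079) ≈ 0.1129
Cosine distance = 1 - cos θ ≈ 1 - 0.1129 = 0.8871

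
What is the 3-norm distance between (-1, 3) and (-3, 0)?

(Σ|x_i - y_i|^3)^(1/3) = (|-1 - (-3)|^3 + |3 - 0|^3)^(1/3)
= (2^3 + 3^3)^(1/3) = (8 + 27)^(1/3) = (35)^(1/3) ≈ 3.2711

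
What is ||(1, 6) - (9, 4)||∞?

max(|x_i - y_i|) = max(|1 - 9|, |6 - 4|) = max(8, 2) = 8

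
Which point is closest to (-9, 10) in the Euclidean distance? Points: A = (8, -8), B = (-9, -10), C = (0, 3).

Distances: d(A) ≈ 24.7588, d(B) = 20, d(C) ≈ 11.4018. Nearest: C = (0, 3) with distance 11.4018.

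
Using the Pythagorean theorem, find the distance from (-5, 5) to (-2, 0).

√(Σ(x_i - y_i)²) = √((-5 - (-2))² + (5 - 0)²)
= √((-3)² + 5²) = √(9 + 25) = √34 ≈ 5.831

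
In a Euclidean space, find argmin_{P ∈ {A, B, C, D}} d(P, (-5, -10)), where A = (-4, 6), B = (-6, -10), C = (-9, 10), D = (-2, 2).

Distances: d(A) ≈ 16.0312, d(B) = 1, d(C) ≈ 20.3961, d(D) ≈ 12.3693. Nearest: B = (-6, -10) with distance 1.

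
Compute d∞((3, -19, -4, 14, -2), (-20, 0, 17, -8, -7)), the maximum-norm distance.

max(|x_i - y_i|) = max(|3 - (-20)|, |-19 - 0|, |-4 - 17|, |14 - (-8)|, |-2 - (-7)|) = max(23, 19, 21, 22, 5) = 23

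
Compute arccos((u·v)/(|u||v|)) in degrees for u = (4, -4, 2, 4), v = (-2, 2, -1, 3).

With u = (4, -4, 2, 4), v = (-2, 2, -1, 3):
u·v = 4·(-2) + (-4)·2 + 2·(-1) + 4·3 = (-8) + (-8) + (-2) + 12 = -6.
|u| = √(4² + (-4)² + 2² + 4²) = √52, |v| = √((-2)² + 2² + (-1)² + 3²) = √18, so |u||v| = √(52·18) = √936.
cos θ = (u·v)/(|u||v|) = -6/√936 ≈ -0.196116
θ = arccos(-0.196116) ≈ 101.31°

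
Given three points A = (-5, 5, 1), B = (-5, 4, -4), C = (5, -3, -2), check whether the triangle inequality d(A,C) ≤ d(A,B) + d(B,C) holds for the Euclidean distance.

d(A,B) = √(0² + 1² + 5²) = √26 ≈ 5.099, d(B,C) = √(10² + 7² + 2²) = √153 ≈ 12.3693, d(A,C) = √(10² + 8² + 3²) = √173 ≈ 13.1529.
d(A,C) ≈ 13.1529 ≤ 5.099 + 12.3693 = 17.4683. Triangle inequality is satisfied.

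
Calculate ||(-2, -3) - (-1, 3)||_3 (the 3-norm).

(Σ|x_i - y_i|^3)^(1/3) = (|-2 - (-1)|^3 + |-3 - 3|^3)^(1/3)
= (1^3 + 6^3)^(1/3) = (1 + 216)^(1/3) = (217)^(1/3) ≈ 6.0092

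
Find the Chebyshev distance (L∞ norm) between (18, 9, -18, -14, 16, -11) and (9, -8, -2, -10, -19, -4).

max(|x_i - y_i|) = max(|18 - 9|, |9 - (-8)|, |-18 - (-2)|, |-14 - (-10)|, |16 - (-19)|, |-11 - (-4)|) = max(9, 17, 16, 4, 35, 7) = 35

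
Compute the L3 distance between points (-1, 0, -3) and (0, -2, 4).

(Σ|x_i - y_i|^3)^(1/3) = (|-1 - 0|^3 + |0 - (-2)|^3 + |-3 - 4|^3)^(1/3)
= (1^3 + 2^3 + 7^3)^(1/3) = (1 + 8 + 343)^(1/3) = (352)^(1/3) ≈ 7.0607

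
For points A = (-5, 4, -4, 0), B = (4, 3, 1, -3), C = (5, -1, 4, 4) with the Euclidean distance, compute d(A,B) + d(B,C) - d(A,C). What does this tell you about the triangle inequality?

d(A,B) = √(9² + 1² + 5² + 3²) = √116 ≈ 10.7703, d(B,C) = √(1² + 4² + 3² + 7²) = √75 ≈ 8.6603, d(A,C) = √(10² + 5² + 8² + 4²) = √205 ≈ 14.3178.
d(A,B) + d(B,C) - d(A,C) = 10.7703 + 8.6603 - 14.3178 = 19.4306 - 14.3178 = 5.1128 (to 4 decimal places). This is ≥ 0, so the triangle inequality holds for these points.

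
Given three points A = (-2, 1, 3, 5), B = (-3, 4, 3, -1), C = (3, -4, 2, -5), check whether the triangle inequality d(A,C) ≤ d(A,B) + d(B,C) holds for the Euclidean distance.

d(A,B) = √(1² + 3² + 0² + 6²) = √46 ≈ 6.7823, d(B,C) = √(6² + 8² + 1² + 4²) = √117 ≈ 10.8167, d(A,C) = √(5² + 5² + 1² + 10²) = √151 ≈ 12.2882.
d(A,C) ≈ 12.2882 ≤ 6.7823 + 10.8167 = 17.599. Triangle inequality is satisfied.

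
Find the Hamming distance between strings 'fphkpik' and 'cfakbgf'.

Differing positions: 1, 2, 3, 5, 6, 7. Hamming distance = 6.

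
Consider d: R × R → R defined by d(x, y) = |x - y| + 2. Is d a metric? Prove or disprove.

No. d fails identity of indiscernibles (specifically d(x,x) = 0): d(-4, -4) = |-4 - (-4)| + 2 = 0 + 2 = 2 ≠ 0.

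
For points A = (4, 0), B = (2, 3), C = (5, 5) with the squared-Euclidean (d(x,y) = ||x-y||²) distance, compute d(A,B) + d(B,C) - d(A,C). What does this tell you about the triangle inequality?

d(A,B) = 2² + 3² = 13, d(B,C) = 3² + 2² = 13, d(A,C) = 1² + 5² = 26.
d(A,B) + d(B,C) - d(A,C) = 13 + 13 - 26 = 26 - 26 = 0. This is ≥ 0, so the triangle inequality holds for these points.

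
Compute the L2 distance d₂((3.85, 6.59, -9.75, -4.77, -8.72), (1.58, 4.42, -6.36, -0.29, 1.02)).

√(Σ(x_i - y_i)²) = √((3.85 - 1.58)² + (6.59 - 4.42)² + (-9.75 - (-6.36))² + (-4.77 - (-0.29))² + (-8.72 - 1.02)²)
= √(2.27² + 2.17² + (-3.39)² + (-4.48)² + (-9.74)²) = √(5.1529 + 4.7089 + 11.4921 + 20.0704 + 94.8676) = √136.2919 ≈ 11.6744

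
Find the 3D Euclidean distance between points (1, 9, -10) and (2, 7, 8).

√(Σ(x_i - y_i)²) = √((1 - 2)² + (9 - 7)² + (-10 - 8)²)
= √((-1)² + 2² + (-18)²) = √(1 + 4 + 324) = √329 ≈ 18.1384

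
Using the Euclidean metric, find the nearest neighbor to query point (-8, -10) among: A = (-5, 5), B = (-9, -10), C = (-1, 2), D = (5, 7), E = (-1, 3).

Distances: d(A) ≈ 15.2971, d(B) = 1, d(C) ≈ 13.8924, d(D) ≈ 21.4009, d(E) ≈ 14.7648. Nearest: B = (-9, -10) with distance 1.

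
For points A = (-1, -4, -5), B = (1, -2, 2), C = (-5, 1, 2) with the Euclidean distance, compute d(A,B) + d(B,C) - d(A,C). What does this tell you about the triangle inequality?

d(A,B) = √(2² + 2² + 7²) = √57 ≈ 7.5498, d(B,C) = √(6² + 3² + 0²) = √45 ≈ 6.7082, d(A,C) = √(4² + 5² + 7²) = √90 ≈ 9.4868.
d(A,B) + d(B,C) - d(A,C) = 7.5498 + 6.7082 - 9.4868 = 14.258 - 9.4868 = 4.7712 (to 4 decimal places). This is ≥ 0, so the triangle inequality holds for these points.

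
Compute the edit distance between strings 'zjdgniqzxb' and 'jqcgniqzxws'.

Let D[i][j] be the edit distance between the first i characters of 'zjdgniqzxb' and the first j characters of 'jqcgniqzxws', with D[i][0] = i, D[0][j] = j, and D[i][j] = D[i-1][j-1] if the characters match, else 1 + min(D[i-1][j], D[i][j-1], D[i-1][j-1]). Filling the table (rows: prefixes of 'zjdgniqzxb', columns: prefixes of 'jqcgniqzxws'):
     ε  j  q  c  g  n  i  q  z  x  w  s
  ε  0  1  2  3  4  5  6  7  8  9 10 11
  z  1  1  2  3  4  5  6  7  7  8  9 10
  j  2  1  2  3  4  5  6  7  8  8  9 10
  d  3  2  2  3  4  5  6  7  8  9  9 10
  g  4  3  3  3  3  4  5  6  7  8  9 10
  n  5  4  4  4  4  3  4  5  6  7  8  9
  i  6  5  5  5  5  4  3  4  5  6  7  8
  q  7  6  5  6  6  5  4  3  4  5  6  7
  z  8  7  6  6  7  6  5  4  3  4  5  6
  x  9  8  7  7  7  7  6  5  4  3  4  5
  b 10  9  8  8  8  8  7  6  5  4  4  5
The bottom-right entry gives D[10][11] = 5, so no sequence of fewer than 5 edits works. Backtracking through the table gives one optimal edit sequence (5 edits):
  zjdgniqzxb → jjdgniqzxb (sub z→j @1)
  jjdgniqzxb → jqdgniqzxb (sub j→q @2)
  jqdgniqzxb → jqcgniqzxb (sub d→c @3)
  jqcgniqzxb → jqcgniqzxwb (ins w @10)
  jqcgniqzxwb → jqcgniqzxws (sub b→s @11)
Edit distance = 5.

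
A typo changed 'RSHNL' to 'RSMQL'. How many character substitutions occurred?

Differing positions: 3, 4. Hamming distance = 2.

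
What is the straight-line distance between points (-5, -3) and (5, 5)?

√(Σ(x_i - y_i)²) = √((-5 - 5)² + (-3 - 5)²)
= √((-10)² + (-8)²) = √(100 + 64) = √164 ≈ 12.8062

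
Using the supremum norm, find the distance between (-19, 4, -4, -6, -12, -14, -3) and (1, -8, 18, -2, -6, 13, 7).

max(|x_i - y_i|) = max(|-19 - 1|, |4 - (-8)|, |-4 - 18|, |-6 - (-2)|, |-12 - (-6)|, |-14 - 13|, |-3 - 7|) = max(20, 12, 22, 4, 6, 27, 10) = 27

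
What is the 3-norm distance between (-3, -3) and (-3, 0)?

(Σ|x_i - y_i|^3)^(1/3) = (|-3 - (-3)|^3 + |-3 - 0|^3)^(1/3)
= (0^3 + 3^3)^(1/3) = (0 + 27)^(1/3) = (27)^(1/3) = 3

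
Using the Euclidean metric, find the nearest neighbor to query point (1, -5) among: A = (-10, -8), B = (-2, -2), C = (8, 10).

Distances: d(A) ≈ 11.4018, d(B) ≈ 4.2426, d(C) ≈ 16.5529. Nearest: B = (-2, -2) with distance 4.2426.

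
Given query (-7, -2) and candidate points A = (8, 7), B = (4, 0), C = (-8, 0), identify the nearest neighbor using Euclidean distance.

Distances: d(A) ≈ 17.4929, d(B) ≈ 11.1803, d(C) ≈ 2.2361. Nearest: C = (-8, 0) with distance 2.2361.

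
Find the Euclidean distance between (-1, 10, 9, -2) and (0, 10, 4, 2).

√(Σ(x_i - y_i)²) = √((-1 - 0)² + (10 - 10)² + (9 - 4)² + (-2 - 2)²)
= √((-1)² + 0² + 5² + (-4)²) = √(1 + 0 + 25 + 16) = √42 ≈ 6.4807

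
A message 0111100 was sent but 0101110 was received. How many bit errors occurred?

Differing positions: 3, 6. Hamming distance = 2.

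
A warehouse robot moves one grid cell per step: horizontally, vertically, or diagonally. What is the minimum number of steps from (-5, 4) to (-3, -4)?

max(|x_i - y_i|) = max(|-5 - (-3)|, |4 - (-4)|) = max(2, 8) = 8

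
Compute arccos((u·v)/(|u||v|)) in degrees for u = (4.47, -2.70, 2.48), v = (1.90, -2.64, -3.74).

With u = (4.47, -2.70, 2.48), v = (1.90, -2.64, -3.74):
u·v = 4.47·1.9 + (-2.7)·(-2.64) + 2.48·(-3.74) = 8.493 + 7.128 + (-9.2752) = 6.3458.
|u| = √(4.47² + (-2.7)² + 2.48²) = √(19.9809 + 7.29 + 6.1504) = √33.4213, |v| = √(1.9² + (-2.64)² + (-3.74)²) = √(3.61 + 6.9696 + 13.9876) = √24.5672.
cos θ = (u·v)/(|u||v|) = 6.3458/(√33.4213·√24.5672) ≈ 0.221461
θ = arccos(0.221461) ≈ 77.21°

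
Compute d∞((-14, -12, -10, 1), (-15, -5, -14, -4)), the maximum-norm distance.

max(|x_i - y_i|) = max(|-14 - (-15)|, |-12 - (-5)|, |-10 - (-14)|, |1 - (-4)|) = max(1, 7, 4, 5) = 7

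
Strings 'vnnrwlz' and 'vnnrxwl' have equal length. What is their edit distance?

Let D[i][j] be the edit distance between the first i characters of 'vnnrwlz' and the first j characters of 'vnnrxwl', with D[i][0] = i, D[0][j] = j, and D[i][j] = D[i-1][j-1] if the characters match, else 1 + min(D[i-1][j], D[i][j-1], D[i-1][j-1]). Filling the table (rows: prefixes of 'vnnrwlz', columns: prefixes of 'vnnrxwl'):
     ε  v  n  n  r  x  w  l
  ε  0  1  2  3  4  5  6  7
  v  1  0  1  2  3  4  5  6
  n  2  1  0  1  2  3  4  5
  n  3  2  1  0  1  2  3  4
  r  4  3  2  1  0  1  2  3
  w  5  4  3  2  1  1  1  2
  l  6  5  4  3  2  2  2  1
  z  7  6  5  4  3  3  3  2
The bottom-right entry gives D[7][7] = 2, so no sequence of fewer than 2 edits works. Backtracking through the table gives one optimal edit sequence (2 edits):
  vnnrwlz → vnnrxwlz (ins x @5)
  vnnrxwlz → vnnrxwl (del z @8)
Edit distance = 2.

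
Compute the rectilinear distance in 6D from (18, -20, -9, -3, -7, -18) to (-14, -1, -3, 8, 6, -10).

Σ|x_i - y_i| = |18 - (-14)| + |-20 - (-1)| + |-9 - (-3)| + |-3 - 8| + |-7 - 6| + |-18 - (-10)| = 32 + 19 + 6 + 11 + 13 + 8 = 89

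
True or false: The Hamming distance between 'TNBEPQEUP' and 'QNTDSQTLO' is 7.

Differing positions: 1, 3, 4, 5, 7, 8, 9. Hamming distance = 7, so the claim is true.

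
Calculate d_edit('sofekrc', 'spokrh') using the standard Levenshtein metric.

Let D[i][j] be the edit distance between the first i characters of 'sofekrc' and the first j characters of 'spokrh', with D[i][0] = i, D[0][j] = j, and D[i][j] = D[i-1][j-1] if the characters match, else 1 + min(D[i-1][j], D[i][j-1], D[i-1][j-1]). Filling the table (rows: prefixes of 'sofekrc', columns: prefixes of 'spokrh'):
     ε  s  p  o  k  r  h
  ε  0  1  2  3  4  5  6
  s  1  0  1  2  3  4  5
  o  2  1  1  1  2  3  4
  f  3  2  2  2  2  3  4
  e  4  3  3  3  3  3  4
  k  5  4  4  4  3  4  4
  r  6  5  5  5  4  3  4
  c  7  6  6  6  5  4  4
The bottom-right entry gives D[7][6] = 4, so no sequence of fewer than 4 edits works. Backtracking through the table gives one optimal edit sequence (4 edits):
  sofekrc → sfekrc (del o @2)
  sfekrc → spekrc (sub f→p @2)
  spekrc → spokrc (sub e→o @3)
  spokrc → spokrh (sub c→h @6)
Edit distance = 4.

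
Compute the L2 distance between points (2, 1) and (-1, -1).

(Σ|x_i - y_i|^2)^(1/2) = (|2 - (-1)|^2 + |1 - (-1)|^2)^(1/2)
= (3^2 + 2^2)^(1/2) = (9 + 4)^(1/2) = (13)^(1/2) ≈ 3.6056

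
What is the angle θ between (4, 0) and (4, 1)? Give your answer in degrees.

With u = (4, 0), v = (4, 1):
u·v = 4·4 + 0·1 = 16 + 0 = 16.
|u| = √(4² + 0²) = √16, |v| = √(4² + 1²) = √17, so |u||v| = √(16·17) = √272.
cos θ = (u·v)/(|u||v|) = 16/√272 ≈ 0.970143
θ = arccos(0.970143) ≈ 14.04°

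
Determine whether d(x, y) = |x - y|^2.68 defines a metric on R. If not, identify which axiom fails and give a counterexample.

No. d(x,y) = |x-y|^2.68 fails the triangle inequality since p = 2.68 > 1. Counterexample: x = -2, y = 10, z = 19. d(x,z) = |-2 - 19|^2.68 = 21^2.68 ≈ 3495.8091, but d(x,y) + d(y,z) = 12^2.68 + 9^2.68 ≈ 780.1996 + 360.8859 = 1141.0855. Since 3495.8091 > 1141.0855, the triangle inequality is violated.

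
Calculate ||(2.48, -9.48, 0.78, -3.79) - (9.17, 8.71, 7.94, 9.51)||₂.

√(Σ(x_i - y_i)²) = √((2.48 - 9.17)² + (-9.48 - 8.71)² + (0.78 - 7.94)² + (-3.79 - 9.51)²)
= √((-6.69)² + (-18.19)² + (-7.16)² + (-13.3)²) = √(44.7561 + 330.8761 + 51.2656 + 176.89) = √603.7878 ≈ 24.5721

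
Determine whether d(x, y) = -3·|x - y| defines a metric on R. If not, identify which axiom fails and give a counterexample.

No. With c = -3 < 0, d fails non-negativity: d(4, 9) = -3·|4 - 9| = -3·5 = -15 < 0.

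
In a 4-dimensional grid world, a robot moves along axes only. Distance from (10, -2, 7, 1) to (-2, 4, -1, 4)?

Σ|x_i - y_i| = |10 - (-2)| + |-2 - 4| + |7 - (-1)| + |1 - 4| = 12 + 6 + 8 + 3 = 29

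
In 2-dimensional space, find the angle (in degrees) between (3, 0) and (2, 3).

With u = (3, 0), v = (2, 3):
u·v = 3·2 + 0·3 = 6 + 0 = 6.
|u| = √(3² + 0²) = √9, |v| = √(2² + 3²) = √13, so |u||v| = √(9·13) = √117.
cos θ = (u·v)/(|u||v|) = 6/√117 ≈ 0.5547
θ = arccos(0.5547) ≈ 56.31°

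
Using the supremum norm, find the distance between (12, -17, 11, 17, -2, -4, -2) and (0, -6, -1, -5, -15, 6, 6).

max(|x_i - y_i|) = max(|12 - 0|, |-17 - (-6)|, |11 - (-1)|, |17 - (-5)|, |-2 - (-15)|, |-4 - 6|, |-2 - 6|) = max(12, 11, 12, 22, 13, 10, 8) = 22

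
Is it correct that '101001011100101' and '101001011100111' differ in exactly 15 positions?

Differing positions: 14. Hamming distance = 1, so the claim that d_H = 15 is false.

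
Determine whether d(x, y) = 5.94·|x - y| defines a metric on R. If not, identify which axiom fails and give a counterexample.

Yes. Since |x - y| is a metric on R and 5.94 > 0, the positive scalar multiple 5.94·|x - y| is also a metric: scaling by a positive constant preserves non-negativity, identity (d=0 ⟺ |x-y|=0 ⟺ x=y), symmetry, and the triangle inequality.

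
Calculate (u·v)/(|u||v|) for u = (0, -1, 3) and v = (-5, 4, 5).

With u = (0, -1, 3), v = (-5, 4, 5):
u·v = 0·(-5) + (-1)·4 + 3·5 = 0 + (-4) + 15 = 11.
|u| = √(0² + (-1)² + 3²) = √10, |v| = √((-5)² + 4² + 5²) = √66, so |u||v| = √(10·66) = √660.
cos θ = (u·v)/(|u||v|) = 11/√660 ≈ 0.4282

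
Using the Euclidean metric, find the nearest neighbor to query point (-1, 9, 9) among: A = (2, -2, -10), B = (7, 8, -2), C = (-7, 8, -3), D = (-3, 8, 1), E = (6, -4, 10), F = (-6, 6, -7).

Distances: d(A) ≈ 22.1585, d(B) ≈ 13.6382, d(C) ≈ 13.4536, d(D) ≈ 8.3066, d(E) ≈ 14.7986, d(F) ≈ 17.0294. Nearest: D = (-3, 8, 1) with distance 8.3066.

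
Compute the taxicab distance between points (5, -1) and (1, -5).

Σ|x_i - y_i| = |5 - 1| + |-1 - (-5)| = 4 + 4 = 8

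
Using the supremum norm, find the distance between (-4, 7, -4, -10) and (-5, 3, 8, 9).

max(|x_i - y_i|) = max(|-4 - (-5)|, |7 - 3|, |-4 - 8|, |-10 - 9|) = max(1, 4, 12, 19) = 19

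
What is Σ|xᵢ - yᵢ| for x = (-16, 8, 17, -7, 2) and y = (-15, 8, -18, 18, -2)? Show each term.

Σ|x_i - y_i| = |-16 - (-15)| + |8 - 8| + |17 - (-18)| + |-7 - 18| + |2 - (-2)| = 1 + 0 + 35 + 25 + 4 = 65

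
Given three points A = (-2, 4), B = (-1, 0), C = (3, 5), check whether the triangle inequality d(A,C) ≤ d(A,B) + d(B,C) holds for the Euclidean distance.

d(A,B) = √(1² + 4²) = √17 ≈ 4.1231, d(B,C) = √(4² + 5²) = √41 ≈ 6.4031, d(A,C) = √(5² + 1²) = √26 ≈ 5.099.
d(A,C) ≈ 5.099 ≤ 4.1231 + 6.4031 = 10.5262. Triangle inequality is satisfied.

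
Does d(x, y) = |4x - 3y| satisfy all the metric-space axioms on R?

No. d fails symmetry: d(2, 1) = |4·2 - 3·1| = |5| = 5, but d(1, 2) = |4·1 - 3·2| = |-2| = 2. Since 5 ≠ 2, d(x,y) ≠ d(y,x) in general.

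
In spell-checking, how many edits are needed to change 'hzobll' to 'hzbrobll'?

Let D[i][j] be the edit distance between the first i characters of 'hzobll' and the first j characters of 'hzbrobll', with D[i][0] = i, D[0][j] = j, and D[i][j] = D[i-1][j-1] if the characters match, else 1 + min(D[i-1][j], D[i][j-1], D[i-1][j-1]). Filling the table (rows: prefixes of 'hzobll', columns: prefixes of 'hzbrobll'):
     ε  h  z  b  r  o  b  l  l
  ε  0  1  2  3  4  5  6  7  8
  h  1  0  1  2  3  4  5  6  7
  z  2  1  0  1  2  3  4  5  6
  o  3  2  1  1  2  2  3  4  5
  b  4  3  2  1  2  3  2  3  4
  l  5  4  3  2  2  3  3  2  3
  l  6  5  4  3  3  3  4  3  2
The bottom-right entry gives D[6][8] = 2, so no sequence of fewer than 2 edits works. Backtracking through the table gives one optimal edit sequence (2 edits):
  hzobll → hzbobll (ins b @3)
  hzbobll → hzbrobll (ins r @4)
Edit distance = 2.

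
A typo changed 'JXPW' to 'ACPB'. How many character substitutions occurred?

Differing positions: 1, 2, 4. Hamming distance = 3.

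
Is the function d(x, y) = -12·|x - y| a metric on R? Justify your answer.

No. With c = -12 < 0, d fails non-negativity: d(4, 9) = -12·|4 - 9| = -12·5 = -60 < 0.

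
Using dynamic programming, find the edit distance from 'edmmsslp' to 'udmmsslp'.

Let D[i][j] be the edit distance between the first i characters of 'edmmsslp' and the first j characters of 'udmmsslp', with D[i][0] = i, D[0][j] = j, and D[i][j] = D[i-1][j-1] if the characters match, else 1 + min(D[i-1][j], D[i][j-1], D[i-1][j-1]). Filling the table (rows: prefixes of 'edmmsslp', columns: prefixes of 'udmmsslp'):
     ε  u  d  m  m  s  s  l  p
  ε  0  1  2  3  4  5  6  7  8
  e  1  1  2  3  4  5  6  7  8
  d  2  2  1  2  3  4  5  6  7
  m  3  3  2  1  2  3  4  5  6
  m  4  4  3  2  1  2  3  4  5
  s  5  5  4  3  2  1  2  3  4
  s  6  6  5  4  3  2  1  2  3
  l  7  7  6  5  4  3  2  1  2
  p  8  8  7  6  5  4  3  2  1
The bottom-right entry gives D[8][8] = 1, so no sequence of fewer than 1 edit works. Backtracking through the table gives one optimal edit sequence (1 edit):
  edmmsslp → udmmsslp (sub e→u @1)
Edit distance = 1.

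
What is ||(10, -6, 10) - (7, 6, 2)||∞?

max(|x_i - y_i|) = max(|10 - 7|, |-6 - 6|, |10 - 2|) = max(3, 12, 8) = 12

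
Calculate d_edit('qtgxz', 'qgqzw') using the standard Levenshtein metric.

Let D[i][j] be the edit distance between the first i characters of 'qtgxz' and the first j characters of 'qgqzw', with D[i][0] = i, D[0][j] = j, and D[i][j] = D[i-1][j-1] if the characters match, else 1 + min(D[i-1][j], D[i][j-1], D[i-1][j-1]). Filling the table (rows: prefixes of 'qtgxz', columns: prefixes of 'qgqzw'):
     ε  q  g  q  z  w
  ε  0  1  2  3  4  5
  q  1  0  1  2  3  4
  t  2  1  1  2  3  4
  g  3  2  1  2  3  4
  x  4  3  2  2  3  4
  z  5  4  3  3  2  3
The bottom-right entry gives D[5][5] = 3, so no sequence of fewer than 3 edits works. Backtracking through the table gives one optimal edit sequence (3 edits):
  qtgxz → qgxz (del t @2)
  qgxz → qgqz (sub x→q @3)
  qgqz → qgqzw (ins w @5)
Edit distance = 3.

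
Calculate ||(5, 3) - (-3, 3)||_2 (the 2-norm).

(Σ|x_i - y_i|^2)^(1/2) = (|5 - (-3)|^2 + |3 - 3|^2)^(1/2)
= (8^2 + 0^2)^(1/2) = (64 + 0)^(1/2) = (64)^(1/2) = 8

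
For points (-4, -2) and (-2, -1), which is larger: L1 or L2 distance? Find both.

L1 = |-4 - (-2)| + |-2 - (-1)| = 2 + 1 = 3
L2 = √(2² + 1²) = √5 ≈ 2.2361
L1 ≥ L2 always (equality iff movement is along one axis); L1 > L2 here.
Ratio L1/L2 = 3/√5 ≈ 1.3416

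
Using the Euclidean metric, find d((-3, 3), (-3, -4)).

√(Σ(x_i - y_i)²) = √((-3 - (-3))² + (3 - (-4))²)
= √(0² + 7²) = √(0 + 49) = √49 = 7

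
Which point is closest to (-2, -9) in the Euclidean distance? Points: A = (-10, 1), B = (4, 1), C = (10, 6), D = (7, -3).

Distances: d(A) ≈ 12.8062, d(B) ≈ 11.6619, d(C) ≈ 19.2094, d(D) ≈ 10.8167. Nearest: D = (7, -3) with distance 10.8167.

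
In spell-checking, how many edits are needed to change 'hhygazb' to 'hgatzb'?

Let D[i][j] be the edit distance between the first i characters of 'hhygazb' and the first j characters of 'hgatzb', with D[i][0] = i, D[0][j] = j, and D[i][j] = D[i-1][j-1] if the characters match, else 1 + min(D[i-1][j], D[i][j-1], D[i-1][j-1]). Filling the table (rows: prefixes of 'hhygazb', columns: prefixes of 'hgatzb'):
     ε  h  g  a  t  z  b
  ε  0  1  2  3  4  5  6
  h  1  0  1  2  3  4  5
  h  2  1  1  2  3  4  5
  y  3  2  2  2  3  4  5
  g  4  3  2  3  3  4  5
  a  5  4  3  2  3  4  5
  z  6  5  4  3  3  3  4
  b  7  6  5  4  4  4  3
The bottom-right entry gives D[7][6] = 3, so no sequence of fewer than 3 edits works. Backtracking through the table gives one optimal edit sequence (3 edits):
  hhygazb → hygazb (del h @1)
  hygazb → hgazb (del y @2)
  hgazb → hgatzb (ins t @4)
Edit distance = 3.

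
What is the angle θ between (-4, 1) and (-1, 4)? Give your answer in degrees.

With u = (-4, 1), v = (-1, 4):
u·v = (-4)·(-1) + 1·4 = 4 + 4 = 8.
|u| = √((-4)² + 1²) = √17, |v| = √((-1)² + 4²) = √17, so |u||v| = √(17·17) = √289 = 17.
cos θ = (u·v)/(|u||v|) = 8/17 ≈ 0.470588
θ = arccos(0.470588) ≈ 61.93°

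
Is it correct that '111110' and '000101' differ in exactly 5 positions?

Differing positions: 1, 2, 3, 5, 6. Hamming distance = 5, so the claim is true.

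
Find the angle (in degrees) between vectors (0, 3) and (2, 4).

With u = (0, 3), v = (2, 4):
u·v = 0·2 + 3·4 = 0 + 12 = 12.
|u| = √(0² + 3²) = √9, |v| = √(2² + 4²) = √20, so |u||v| = √(9·20) = √180.
cos θ = (u·v)/(|u||v|) = 12/√180 ≈ 0.894427
θ = arccos(0.894427) ≈ 26.57°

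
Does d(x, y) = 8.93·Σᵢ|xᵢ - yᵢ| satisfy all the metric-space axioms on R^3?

Yes. The L1 (Manhattan) norm induces a metric on R^3, and multiplying a metric by a positive constant 8.93 > 0 preserves all four axioms: non-negativity (8.93·||x-y|| ≥ 0), identity (8.93·||x-y|| = 0 ⟺ ||x-y|| = 0 ⟺ x = y), symmetry (||x-y|| = ||y-x||), and the triangle inequality (8.93·||x-z|| ≤ 8.93·||x-y|| + 8.93·||y-z||). So d is a metric.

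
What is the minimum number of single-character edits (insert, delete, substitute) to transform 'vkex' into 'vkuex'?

Let D[i][j] be the edit distance between the first i characters of 'vkex' and the first j characters of 'vkuex', with D[i][0] = i, D[0][j] = j, and D[i][j] = D[i-1][j-1] if the characters match, else 1 + min(D[i-1][j], D[i][j-1], D[i-1][j-1]). Filling the table (rows: prefixes of 'vkex', columns: prefixes of 'vkuex'):
     ε  v  k  u  e  x
  ε  0  1  2  3  4  5
  v  1  0  1  2  3  4
  k  2  1  0  1  2  3
  e  3  2  1  1  1  2
  x  4  3  2  2  2  1
The bottom-right entry gives D[4][5] = 1, so no sequence of fewer than 1 edit works. Backtracking through the table gives one optimal edit sequence (1 edit):
  vkex → vkuex (ins u @3)
Edit distance = 1.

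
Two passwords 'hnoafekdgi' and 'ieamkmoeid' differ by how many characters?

Differing positions: 1, 2, 3, 4, 5, 6, 7, 8, 9, 10. Hamming distance = 10.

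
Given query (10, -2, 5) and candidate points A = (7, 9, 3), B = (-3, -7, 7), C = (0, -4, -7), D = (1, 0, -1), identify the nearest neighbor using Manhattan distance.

Distances: d(A) = 16, d(B) = 20, d(C) = 24, d(D) = 17. Nearest: A = (7, 9, 3) with distance 16.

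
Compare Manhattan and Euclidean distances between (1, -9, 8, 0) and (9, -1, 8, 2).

L1 = |1 - 9| + |-9 - (-1)| + |8 - 8| + |0 - 2| = 8 + 8 + 0 + 2 = 18
L2 = √(8² + 8² + 0² + 2²) = √132 ≈ 11.4891
L1 ≥ L2 always (equality iff movement is along one axis); L1 > L2 here.
Ratio L1/L2 = 18/√132 ≈ 1.5667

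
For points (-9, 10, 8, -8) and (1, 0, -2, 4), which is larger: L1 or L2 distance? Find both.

L1 = |-9 - 1| + |10 - 0| + |8 - (-2)| + |-8 - 4| = 10 + 10 + 10 + 12 = 42
L2 = √(10² + 10² + 10² + 12²) = √444 ≈ 21.0713
L1 ≥ L2 always (equality iff movement is along one axis); L1 > L2 here.
Ratio L1/L2 = 42/√444 ≈ 1.9932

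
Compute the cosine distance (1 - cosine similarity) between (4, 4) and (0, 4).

With u = (4, 4), v = (0, 4):
u·v = 4·0 + 4·4 = 0 + 16 = 16.
|u| = √(4² + 4²) = √32, |v| = √(0² + 4²) = √16, so |u||v| = √(32·16) = √512.
cos θ = (u·v)/(|u||v|) = 16/√512 ≈ 0.7071
Cosine distance = 1 - cos θ ≈ 1 - 0.7071 = 0.2929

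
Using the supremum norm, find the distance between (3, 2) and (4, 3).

max(|x_i - y_i|) = max(|3 - 4|, |2 - 3|) = max(1, 1) = 1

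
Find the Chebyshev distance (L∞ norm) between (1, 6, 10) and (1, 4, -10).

max(|x_i - y_i|) = max(|1 - 1|, |6 - 4|, |10 - (-10)|) = max(0, 2, 20) = 20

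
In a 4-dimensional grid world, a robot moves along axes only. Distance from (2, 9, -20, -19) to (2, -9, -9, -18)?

Σ|x_i - y_i| = |2 - 2| + |9 - (-9)| + |-20 - (-9)| + |-19 - (-18)| = 0 + 18 + 11 + 1 = 30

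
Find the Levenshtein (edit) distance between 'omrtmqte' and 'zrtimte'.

Let D[i][j] be the edit distance between the first i characters of 'omrtmqte' and the first j characters of 'zrtimte', with D[i][0] = i, D[0][j] = j, and D[i][j] = D[i-1][j-1] if the characters match, else 1 + min(D[i-1][j], D[i][j-1], D[i-1][j-1]). Filling the table (rows: prefixes of 'omrtmqte', columns: prefixes of 'zrtimte'):
     ε  z  r  t  i  m  t  e
  ε  0  1  2  3  4  5  6  7
  o  1  1  2  3  4  5  6  7
  m  2  2  2  3  4  4  5  6
  r  3  3  2  3  4  5  5  6
  t  4  4  3  2  3  4  5  6
  m  5  5  4  3  3  3  4  5
  q  6  6  5  4  4  4  4  5
  t  7  7  6  5  5  5  4  5
  e  8  8  7  6  6  6  5  4
The bottom-right entry gives D[8][7] = 4, so no sequence of fewer than 4 edits works. Backtracking through the table gives one optimal edit sequence (4 edits):
  omrtmqte → mrtmqte (del o @1)
  mrtmqte → zrtmqte (sub m→z @1)
  zrtmqte → zrtiqte (sub m→i @4)
  zrtiqte → zrtimte (sub q→m @5)
Edit distance = 4.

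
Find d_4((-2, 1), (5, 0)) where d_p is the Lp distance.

(Σ|x_i - y_i|^4)^(1/4) = (|-2 - 5|^4 + |1 - 0|^4)^(1/4)
= (7^4 + 1^4)^(1/4) = (2401 + 1)^(1/4) = (2402)^(1/4) ≈ 7.0007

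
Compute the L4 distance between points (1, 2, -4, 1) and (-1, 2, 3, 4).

(Σ|x_i - y_i|^4)^(1/4) = (|1 - (-1)|^4 + |2 - 2|^4 + |-4 - 3|^4 + |1 - 4|^4)^(1/4)
= (2^4 + 0^4 + 7^4 + 3^4)^(1/4) = (16 + 0 + 2401 + 81)^(1/4) = (2498)^(1/4) ≈ 7.0697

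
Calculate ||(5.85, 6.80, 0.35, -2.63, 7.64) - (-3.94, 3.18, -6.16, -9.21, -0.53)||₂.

√(Σ(x_i - y_i)²) = √((5.85 - (-3.94))² + (6.8 - 3.18)² + (0.35 - (-6.16))² + (-2.63 - (-9.21))² + (7.64 - (-0.53))²)
= √(9.79² + 3.62² + 6.51² + 6.58² + 8.17²) = √(95.8441 + 13.1044 + 42.3801 + 43.2964 + 66.7489) = √261.3739 ≈ 16.1671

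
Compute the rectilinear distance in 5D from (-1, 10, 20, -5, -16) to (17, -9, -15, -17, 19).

Σ|x_i - y_i| = |-1 - 17| + |10 - (-9)| + |20 - (-15)| + |-5 - (-17)| + |-16 - 19| = 18 + 19 + 35 + 12 + 35 = 119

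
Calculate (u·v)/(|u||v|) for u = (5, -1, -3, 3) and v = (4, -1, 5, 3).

With u = (5, -1, -3, 3), v = (4, -1, 5, 3):
u·v = 5·4 + (-1)·(-1) + (-3)·5 + 3·3 = 20 + 1 + (-15) + 9 = 15.
|u| = √(5² + (-1)² + (-3)² + 3²) = √44, |v| = √(4² + (-1)² + 5² + 3²) = √51, so |u||v| = √(44·51) = √2244.
cos θ = (u·v)/(|u||v|) = 15/√2244 ≈ 0.3167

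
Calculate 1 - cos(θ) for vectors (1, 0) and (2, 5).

With u = (1, 0), v = (2, 5):
u·v = 1·2 + 0·5 = 2 + 0 = 2.
|u| = √(1² + 0²) = √1, |v| = √(2² + 5²) = √29, so |u||v| = √(1·29) = √29.
cos θ = (u·v)/(|u||v|) = 2/√29 ≈ 0.3714
Cosine distance = 1 - cos θ ≈ 1 - 0.3714 = 0.6286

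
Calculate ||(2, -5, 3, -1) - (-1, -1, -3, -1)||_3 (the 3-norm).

(Σ|x_i - y_i|^3)^(1/3) = (|2 - (-1)|^3 + |-5 - (-1)|^3 + |3 - (-3)|^3 + |-1 - (-1)|^3)^(1/3)
= (3^3 + 4^3 + 6^3 + 0^3)^(1/3) = (27 + 64 + 216 + 0)^(1/3) = (307)^(1/3) ≈ 6.746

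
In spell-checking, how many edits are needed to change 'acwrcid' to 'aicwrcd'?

Let D[i][j] be the edit distance between the first i characters of 'acwrcid' and the first j characters of 'aicwrcd', with D[i][0] = i, D[0][j] = j, and D[i][j] = D[i-1][j-1] if the characters match, else 1 + min(D[i-1][j], D[i][j-1], D[i-1][j-1]). Filling the table (rows: prefixes of 'acwrcid', columns: prefixes of 'aicwrcd'):
     ε  a  i  c  w  r  c  d
  ε  0  1  2  3  4  5  6  7
  a  1  0  1  2  3  4  5  6
  c  2  1  1  1  2  3  4  5
  w  3  2  2  2  1  2  3  4
  r  4  3  3  3  2  1  2  3
  c  5  4  4  3  3  2  1  2
  i  6  5  4  4  4  3  2  2
  d  7  6  5  5  5  4  3  2
The bottom-right entry gives D[7][7] = 2, so no sequence of fewer than 2 edits works. Backtracking through the table gives one optimal edit sequence (2 edits):
  acwrcid → aicwrcid (ins i @2)
  aicwrcid → aicwrcd (del i @7)
Edit distance = 2.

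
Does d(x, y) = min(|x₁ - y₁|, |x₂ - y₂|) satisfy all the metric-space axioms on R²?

No. d fails identity of indiscernibles: take x = (4, 0) and y = (4, 9). Then d(x,y) = min(|4 - 4|, |0 - 9|) = min(0, 9) = 0, yet x ≠ y.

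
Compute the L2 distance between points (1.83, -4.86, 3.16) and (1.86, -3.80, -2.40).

(Σ|x_i - y_i|^2)^(1/2) = (|1.83 - 1.86|^2 + |-4.86 - (-3.8)|^2 + |3.16 - (-2.4)|^2)^(1/2)
= (0.03^2 + 1.06^2 + 5.56^2)^(1/2) = (0.0009 + 1.1236 + 30.9136)^(1/2) = (32.0381)^(1/2) ≈ 5.6602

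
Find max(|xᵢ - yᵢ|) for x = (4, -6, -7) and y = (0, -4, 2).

max(|x_i - y_i|) = max(|4 - 0|, |-6 - (-4)|, |-7 - 2|) = max(4, 2, 9) = 9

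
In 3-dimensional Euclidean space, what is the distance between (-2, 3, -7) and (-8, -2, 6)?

√(Σ(x_i - y_i)²) = √((-2 - (-8))² + (3 - (-2))² + (-7 - 6)²)
= √(6² + 5² + (-13)²) = √(36 + 25 + 169) = √230 ≈ 15.1658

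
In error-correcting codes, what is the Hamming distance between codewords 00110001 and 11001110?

Differing positions: 1, 2, 3, 4, 5, 6, 7, 8. Hamming distance = 8.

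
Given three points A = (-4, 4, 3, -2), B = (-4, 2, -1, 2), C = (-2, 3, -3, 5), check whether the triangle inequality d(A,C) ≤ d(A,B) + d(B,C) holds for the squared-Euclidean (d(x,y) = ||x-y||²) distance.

d(A,B) = 0² + 2² + 4² + 4² = 36, d(B,C) = 2² + 1² + 2² + 3² = 18, d(A,C) = 2² + 1² + 6² + 7² = 90.
d(A,C) = 90 > 36 + 18 = 54. Triangle inequality is VIOLATED. (Squared-Euclidean is not a metric — this is a counterexample.)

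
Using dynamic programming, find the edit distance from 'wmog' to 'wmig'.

Let D[i][j] be the edit distance between the first i characters of 'wmog' and the first j characters of 'wmig', with D[i][0] = i, D[0][j] = j, and D[i][j] = D[i-1][j-1] if the characters match, else 1 + min(D[i-1][j], D[i][j-1], D[i-1][j-1]). Filling the table (rows: prefixes of 'wmog', columns: prefixes of 'wmig'):
     ε  w  m  i  g
  ε  0  1  2  3  4
  w  1  0  1  2  3
  m  2  1  0  1  2
  o  3  2  1  1  2
  g  4  3  2  2  1
The bottom-right entry gives D[4][4] = 1, so no sequence of fewer than 1 edit works. Backtracking through the table gives one optimal edit sequence (1 edit):
  wmog → wmig (sub o→i @3)
Edit distance = 1.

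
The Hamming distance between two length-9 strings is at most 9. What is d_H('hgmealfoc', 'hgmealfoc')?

Differing positions: none. Hamming distance = 0. The maximum possible Hamming distance for length-9 strings is 9, so d_H/9 = 0/9 = 0.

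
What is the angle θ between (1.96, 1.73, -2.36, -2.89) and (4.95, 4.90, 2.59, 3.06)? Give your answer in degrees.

With u = (1.96, 1.73, -2.36, -2.89), v = (4.95, 4.90, 2.59, 3.06):
u·v = 1.96·4.95 + 1.73·4.9 + (-2.36)·2.59 + (-2.89)·3.06 = 9.702 + 8.477 + (-6.1124) + (-8.8434) = 3.2232.
|u| = √(1.96² + 1.73² + (-2.36)² + (-2.89)²) = √(3.8416 + 2.9929 + 5.5696 + 8.3521) = √20.7562, |v| = √(4.95² + 4.9² + 2.59² + 3.06²) = √(24.5025 + 24.01 + 6.7081 + 9.3636) = √64.5842.
cos θ = (u·v)/(|u||v|) = 3.2232/(√20.7562·√64.5842) ≈ 0.088034
θ = arccos(0.088034) ≈ 84.95°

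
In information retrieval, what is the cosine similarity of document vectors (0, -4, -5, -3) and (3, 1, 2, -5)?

With u = (0, -4, -5, -3), v = (3, 1, 2, -5):
u·v = 0·3 + (-4)·1 + (-5)·2 + (-3)·(-5) = 0 + (-4) + (-10) + 15 = 1.
|u| = √(0² + (-4)² + (-5)² + (-3)²) = √50, |v| = √(3² + 1² + 2² + (-5)²) = √39, so |u||v| = √(50·39) = √1950.
cos θ = (u·v)/(|u||v|) = 1/√1950 ≈ 0.0226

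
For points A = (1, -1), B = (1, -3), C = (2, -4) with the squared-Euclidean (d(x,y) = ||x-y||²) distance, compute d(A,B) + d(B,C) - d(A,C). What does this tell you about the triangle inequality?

d(A,B) = 0² + 2² = 4, d(B,C) = 1² + 1² = 2, d(A,C) = 1² + 3² = 10.
d(A,B) + d(B,C) - d(A,C) = 4 + 2 - 10 = 6 - 10 = -4. This is < 0, so the triangle inequality FAILS for these points (squared-Euclidean is not a metric).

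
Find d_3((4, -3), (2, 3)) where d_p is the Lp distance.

(Σ|x_i - y_i|^3)^(1/3) = (|4 - 2|^3 + |-3 - 3|^3)^(1/3)
= (2^3 + 6^3)^(1/3) = (8 + 216)^(1/3) = (224)^(1/3) ≈ 6.0732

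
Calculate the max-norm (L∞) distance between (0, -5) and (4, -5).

max(|x_i - y_i|) = max(|0 - 4|, |-5 - (-5)|) = max(4, 0) = 4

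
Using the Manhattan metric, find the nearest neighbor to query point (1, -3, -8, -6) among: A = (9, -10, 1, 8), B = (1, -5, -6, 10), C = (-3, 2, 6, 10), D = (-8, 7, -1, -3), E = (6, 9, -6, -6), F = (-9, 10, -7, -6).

Distances: d(A) = 38, d(B) = 20, d(C) = 39, d(D) = 29, d(E) = 19, d(F) = 24. Nearest: E = (6, 9, -6, -6) with distance 19.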